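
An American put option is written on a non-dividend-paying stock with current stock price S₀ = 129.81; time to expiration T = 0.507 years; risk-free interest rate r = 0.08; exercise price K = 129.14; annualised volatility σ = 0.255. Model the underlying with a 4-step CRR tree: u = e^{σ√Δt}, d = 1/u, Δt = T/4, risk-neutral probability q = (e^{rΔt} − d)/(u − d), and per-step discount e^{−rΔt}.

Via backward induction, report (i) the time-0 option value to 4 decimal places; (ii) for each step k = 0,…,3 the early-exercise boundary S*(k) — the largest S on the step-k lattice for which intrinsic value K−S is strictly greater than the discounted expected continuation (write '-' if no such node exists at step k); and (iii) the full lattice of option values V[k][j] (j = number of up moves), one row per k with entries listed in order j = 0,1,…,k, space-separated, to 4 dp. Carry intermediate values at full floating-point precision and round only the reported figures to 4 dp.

price = 6.8433
boundary = - - 108.2563 118.5443
tree:
6.8433
12.2308 2.2608
20.8837 4.8944 0.0000
30.2788 10.5957 0.0000 0.0000
38.8586 20.8837 0.0000 0.0000 0.0000

Δt=0.12675  u=1.09503  d=0.91321  q=0.53337  discount=0.98991
step 4 (expiry): payoffs max(K−S,0) = 38.8586 20.8837 0.0000 0.0000 0.0000
step 3: (k=3,j=0): S=98.8612, (K−S)⁺=30.2788, hold=28.9759 ⇒ V=30.2788 exercise | (k=3,j=1): S=118.5443, (K−S)⁺=10.5957, hold=9.6466 ⇒ V=10.5957 exercise | (k=3,j=2): S=142.1463, (K−S)⁺=0.0000, hold=0.0000 ⇒ V=0.0000 continue | (k=3,j=3): S=170.4474, (K−S)⁺=0.0000, hold=0.0000 ⇒ V=0.0000 continue  boundary S*=118.5443
step 2: (k=2,j=0): S=108.2563, (K−S)⁺=20.8837, hold=19.5808 ⇒ V=20.8837 exercise | (k=2,j=1): S=129.8100, (K−S)⁺=0.0000, hold=4.8944 ⇒ V=4.8944 continue | (k=2,j=2): S=155.6550, (K−S)⁺=0.0000, hold=0.0000 ⇒ V=0.0000 continue  boundary S*=108.2563
step 1: (k=1,j=0): S=118.5443, (K−S)⁺=10.5957, hold=12.2308 ⇒ V=12.2308 continue | (k=1,j=1): S=142.1463, (K−S)⁺=0.0000, hold=2.2608 ⇒ V=2.2608 continue  boundary S*=-
step 0: (k=0,j=0): S=129.8100, (K−S)⁺=0.0000, hold=6.8433 ⇒ V=6.8433 continue  boundary S*=-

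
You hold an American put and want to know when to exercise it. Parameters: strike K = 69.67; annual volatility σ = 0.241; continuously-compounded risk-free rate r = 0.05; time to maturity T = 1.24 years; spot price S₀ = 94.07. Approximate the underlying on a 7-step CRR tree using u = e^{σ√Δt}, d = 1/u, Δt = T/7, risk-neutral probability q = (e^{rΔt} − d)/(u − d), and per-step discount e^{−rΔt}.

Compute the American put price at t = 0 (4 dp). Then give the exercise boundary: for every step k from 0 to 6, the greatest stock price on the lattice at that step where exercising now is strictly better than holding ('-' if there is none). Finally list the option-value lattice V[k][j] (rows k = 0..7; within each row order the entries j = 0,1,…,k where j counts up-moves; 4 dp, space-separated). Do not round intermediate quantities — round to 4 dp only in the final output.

params: Δt=0.17714 u=1.10676 d=0.90354 q=0.51844 e^(-rΔt)=0.99118
t_7 payoffs: 23.4224 13.0210 0.2802 0.0000 0.0000 0.0000 0.0000 0.0000
t_6: node(6,0) S=51.1848 payoff=18.4852 vs cont=17.8709 → 18.4852 [stop]  node(6,1) S=62.6966 payoff=6.9734 vs cont=6.3590 → 6.9734 [stop]  node(6,2) S=76.7976 payoff=0.0000 vs cont=0.1337 → 0.1337 [wait]  node(6,3) S=94.0700 payoff=0.0000 vs cont=0.0000 → 0.0000 [wait]  node(6,4) S=115.2271 payoff=0.0000 vs cont=0.0000 → 0.0000 [wait]  node(6,5) S=141.1426 payoff=0.0000 vs cont=0.0000 → 0.0000 [wait]  node(6,6) S=172.8867 payoff=0.0000 vs cont=0.0000 → 0.0000 [wait]  ⇒ S*(6)=62.6966
t_5: node(5,0) S=56.6490 payoff=13.0210 vs cont=12.4066 → 13.0210 [stop]  node(5,1) S=69.3898 payoff=0.2802 vs cont=3.3972 → 3.3972 [wait]  node(5,2) S=84.9962 payoff=0.0000 vs cont=0.0638 → 0.0638 [wait]  node(5,3) S=104.1125 payoff=0.0000 vs cont=0.0000 → 0.0000 [wait]  node(5,4) S=127.5282 payoff=0.0000 vs cont=0.0000 → 0.0000 [wait]  node(5,5) S=156.2104 payoff=0.0000 vs cont=0.0000 → 0.0000 [wait]  ⇒ S*(5)=56.6490
t_4: node(4,0) S=62.6966 payoff=6.9734 vs cont=7.9608 → 7.9608 [wait]  node(4,1) S=76.7976 payoff=0.0000 vs cont=1.6543 → 1.6543 [wait]  node(4,2) S=94.0700 payoff=0.0000 vs cont=0.0305 → 0.0305 [wait]  node(4,3) S=115.2271 payoff=0.0000 vs cont=0.0000 → 0.0000 [wait]  node(4,4) S=141.1426 payoff=0.0000 vs cont=0.0000 → 0.0000 [wait]  ⇒ S*(4)=-
t_3: node(3,0) S=69.3898 payoff=0.2802 vs cont=4.6499 → 4.6499 [wait]  node(3,1) S=84.9962 payoff=0.0000 vs cont=0.8053 → 0.8053 [wait]  node(3,2) S=104.1125 payoff=0.0000 vs cont=0.0145 → 0.0145 [wait]  node(3,3) S=127.5282 payoff=0.0000 vs cont=0.0000 → 0.0000 [wait]  ⇒ S*(3)=-
t_2: node(2,0) S=76.7976 payoff=0.0000 vs cont=2.6332 → 2.6332 [wait]  node(2,1) S=94.0700 payoff=0.0000 vs cont=0.3918 → 0.3918 [wait]  node(2,2) S=115.2271 payoff=0.0000 vs cont=0.0069 → 0.0069 [wait]  ⇒ S*(2)=-
t_1: node(1,0) S=84.9962 payoff=0.0000 vs cont=1.4582 → 1.4582 [wait]  node(1,1) S=104.1125 payoff=0.0000 vs cont=0.1906 → 0.1906 [wait]  ⇒ S*(1)=-
t_0: node(0,0) S=94.0700 payoff=0.0000 vs cont=0.7940 → 0.7940 [wait]  ⇒ S*(0)=-

price = 0.7940
boundary = - - - - - 56.6490 62.6966
tree:
0.7940
1.4582 0.1906
2.6332 0.3918 0.0069
4.6499 0.8053 0.0145 0.0000
7.9608 1.6543 0.0305 0.0000 0.0000
13.0210 3.3972 0.0638 0.0000 0.0000 0.0000
18.4852 6.9734 0.1337 0.0000 0.0000 0.0000 0.0000
23.4224 13.0210 0.2802 0.0000 0.0000 0.0000 0.0000 0.0000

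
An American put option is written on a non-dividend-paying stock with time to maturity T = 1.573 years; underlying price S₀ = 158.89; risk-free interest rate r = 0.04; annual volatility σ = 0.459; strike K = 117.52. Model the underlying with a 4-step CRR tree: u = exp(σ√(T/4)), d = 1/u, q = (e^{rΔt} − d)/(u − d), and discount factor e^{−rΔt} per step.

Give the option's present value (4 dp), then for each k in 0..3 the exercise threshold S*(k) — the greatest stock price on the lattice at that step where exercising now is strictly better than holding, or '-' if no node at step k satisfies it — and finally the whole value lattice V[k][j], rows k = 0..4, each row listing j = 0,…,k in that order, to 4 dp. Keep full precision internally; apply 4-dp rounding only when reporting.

Δt=0.39325, u=1.33354, d=0.74988, q=0.45570, disc=e^(-rΔt)=0.98439
k=4 terminal: V=max(K-S,0) → 67.2774 28.1721 0.0000 0.0000 0.0000
k=3: j=0 S=67.0005 intr=50.5195 cont=48.6854 V=50.5195[EX]; j=1 S=119.1490 intr=0.0000 cont=15.0948 V=15.0948[hold]; j=2 S=211.8862 intr=0.0000 cont=0.0000 V=0.0000[hold]; j=3 S=376.8036 intr=0.0000 cont=0.0000 V=0.0000[hold]  S*(3)=67.0005
k=2: j=0 S=89.3479 intr=28.1721 cont=33.8401 V=33.8401[hold]; j=1 S=158.8900 intr=0.0000 cont=8.0879 V=8.0879[hold]; j=2 S=282.5588 intr=0.0000 cont=0.0000 V=0.0000[hold]  S*(2)=-
k=1: j=0 S=119.1490 intr=0.0000 cont=21.7599 V=21.7599[hold]; j=1 S=211.8862 intr=0.0000 cont=4.3336 V=4.3336[hold]  S*(1)=-
k=0: j=0 S=158.8900 intr=0.0000 cont=13.6031 V=13.6031[hold]  S*(0)=-

price = 13.6031
boundary = - - - 67.0005
tree:
13.6031
21.7599 4.3336
33.8401 8.0879 0.0000
50.5195 15.0948 0.0000 0.0000
67.2774 28.1721 0.0000 0.0000 0.0000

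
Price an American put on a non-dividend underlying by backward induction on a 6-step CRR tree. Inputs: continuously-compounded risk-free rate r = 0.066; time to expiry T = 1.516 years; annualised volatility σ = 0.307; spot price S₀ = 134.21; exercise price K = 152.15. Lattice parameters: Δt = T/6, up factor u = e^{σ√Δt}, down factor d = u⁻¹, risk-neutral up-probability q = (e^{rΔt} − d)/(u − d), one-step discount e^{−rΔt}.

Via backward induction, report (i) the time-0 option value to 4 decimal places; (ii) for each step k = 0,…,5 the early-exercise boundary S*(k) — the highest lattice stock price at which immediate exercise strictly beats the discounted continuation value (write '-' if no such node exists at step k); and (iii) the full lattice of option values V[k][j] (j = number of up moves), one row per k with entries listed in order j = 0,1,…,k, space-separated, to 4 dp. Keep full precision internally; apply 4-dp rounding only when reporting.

Δt=0.25267  u=1.16686  d=0.85700  q=0.51577  discount=0.98346
step 6 (expiry): payoffs max(K−S,0) = 98.9793 79.7548 53.5794 17.9400 0.0000 0.0000 0.0000
step 5: (k=5,j=0): S=62.0427, (K−S)⁺=90.1073, hold=87.5911 ⇒ V=90.1073 exercise | (k=5,j=1): S=84.4751, (K−S)⁺=67.6749, hold=65.1587 ⇒ V=67.6749 exercise | (k=5,j=2): S=115.0181, (K−S)⁺=37.1319, hold=34.6157 ⇒ V=37.1319 exercise | (k=5,j=3): S=156.6043, (K−S)⁺=0.0000, hold=8.5435 ⇒ V=8.5435 continue | (k=5,j=4): S=213.2266, (K−S)⁺=0.0000, hold=0.0000 ⇒ V=0.0000 continue | (k=5,j=5): S=290.3213, (K−S)⁺=0.0000, hold=0.0000 ⇒ V=0.0000 continue  boundary S*=115.0181
step 4: (k=4,j=0): S=72.3952, (K−S)⁺=79.7548, hold=77.2386 ⇒ V=79.7548 exercise | (k=4,j=1): S=98.5706, (K−S)⁺=53.5794, hold=51.0632 ⇒ V=53.5794 exercise | (k=4,j=2): S=134.2100, (K−S)⁺=17.9400, hold=22.0167 ⇒ V=22.0167 continue | (k=4,j=3): S=182.7353, (K−S)⁺=0.0000, hold=4.0686 ⇒ V=4.0686 continue | (k=4,j=4): S=248.8056, (K−S)⁺=0.0000, hold=0.0000 ⇒ V=0.0000 continue  boundary S*=98.5706
step 3: (k=3,j=0): S=84.4751, (K−S)⁺=67.6749, hold=65.1587 ⇒ V=67.6749 exercise | (k=3,j=1): S=115.0181, (K−S)⁺=37.1319, hold=36.6836 ⇒ V=37.1319 exercise | (k=3,j=2): S=156.6043, (K−S)⁺=0.0000, hold=12.5487 ⇒ V=12.5487 continue | (k=3,j=3): S=213.2266, (K−S)⁺=0.0000, hold=1.9376 ⇒ V=1.9376 continue  boundary S*=115.0181
step 2: (k=2,j=0): S=98.5706, (K−S)⁺=53.5794, hold=51.0632 ⇒ V=53.5794 exercise | (k=2,j=1): S=134.2100, (K−S)⁺=17.9400, hold=24.0483 ⇒ V=24.0483 continue | (k=2,j=2): S=182.7353, (K−S)⁺=0.0000, hold=6.9588 ⇒ V=6.9588 continue  boundary S*=98.5706
step 1: (k=1,j=0): S=115.0181, (K−S)⁺=37.1319, hold=37.7141 ⇒ V=37.7141 continue | (k=1,j=1): S=156.6043, (K−S)⁺=0.0000, hold=14.9822 ⇒ V=14.9822 continue  boundary S*=-
step 0: (k=0,j=0): S=134.2100, (K−S)⁺=17.9400, hold=25.5599 ⇒ V=25.5599 continue  boundary S*=-

price = 25.5599
boundary = - - 98.5706 115.0181 98.5706 115.0181
tree:
25.5599
37.7141 14.9822
53.5794 24.0483 6.9588
67.6749 37.1319 12.5487 1.9376
79.7548 53.5794 22.0167 4.0686 0.0000
90.1073 67.6749 37.1319 8.5435 0.0000 0.0000
98.9793 79.7548 53.5794 17.9400 0.0000 0.0000 0.0000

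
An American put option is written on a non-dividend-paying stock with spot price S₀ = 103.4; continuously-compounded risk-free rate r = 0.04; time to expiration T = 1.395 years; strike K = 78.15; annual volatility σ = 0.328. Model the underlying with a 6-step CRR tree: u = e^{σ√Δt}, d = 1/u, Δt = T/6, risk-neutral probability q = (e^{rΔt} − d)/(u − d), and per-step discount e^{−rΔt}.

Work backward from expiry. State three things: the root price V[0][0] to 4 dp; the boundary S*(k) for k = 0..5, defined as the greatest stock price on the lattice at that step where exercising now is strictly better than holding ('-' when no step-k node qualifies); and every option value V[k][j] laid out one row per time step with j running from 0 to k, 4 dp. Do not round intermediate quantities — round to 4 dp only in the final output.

Δt=0.23250  u=1.17135  d=0.85372  q=0.48996  discount=0.99074
step 6 (expiry): payoffs max(K−S,0) = 38.1184 23.2243 2.7888 0.0000 0.0000 0.0000 0.0000
step 5: (k=5,j=0): S=46.8910, (K−S)⁺=31.2590, hold=30.5356 ⇒ V=31.2590 exercise | (k=5,j=1): S=64.3372, (K−S)⁺=13.8128, hold=13.0894 ⇒ V=13.8128 exercise | (k=5,j=2): S=88.2743, (K−S)⁺=0.0000, hold=1.4092 ⇒ V=1.4092 continue | (k=5,j=3): S=121.1175, (K−S)⁺=0.0000, hold=0.0000 ⇒ V=0.0000 continue | (k=5,j=4): S=166.1802, (K−S)⁺=0.0000, hold=0.0000 ⇒ V=0.0000 continue | (k=5,j=5): S=228.0088, (K−S)⁺=0.0000, hold=0.0000 ⇒ V=0.0000 continue  boundary S*=64.3372
step 4: (k=4,j=0): S=54.9257, (K−S)⁺=23.2243, hold=22.5009 ⇒ V=23.2243 exercise | (k=4,j=1): S=75.3612, (K−S)⁺=2.7888, hold=7.6640 ⇒ V=7.6640 continue | (k=4,j=2): S=103.4000, (K−S)⁺=0.0000, hold=0.7121 ⇒ V=0.7121 continue | (k=4,j=3): S=141.8708, (K−S)⁺=0.0000, hold=0.0000 ⇒ V=0.0000 continue | (k=4,j=4): S=194.6549, (K−S)⁺=0.0000, hold=0.0000 ⇒ V=0.0000 continue  boundary S*=54.9257
step 3: (k=3,j=0): S=64.3372, (K−S)⁺=13.8128, hold=15.4560 ⇒ V=15.4560 continue | (k=3,j=1): S=88.2743, (K−S)⁺=0.0000, hold=4.2184 ⇒ V=4.2184 continue | (k=3,j=2): S=121.1175, (K−S)⁺=0.0000, hold=0.3598 ⇒ V=0.3598 continue | (k=3,j=3): S=166.1802, (K−S)⁺=0.0000, hold=0.0000 ⇒ V=0.0000 continue  boundary S*=-
step 2: (k=2,j=0): S=75.3612, (K−S)⁺=2.7888, hold=9.8579 ⇒ V=9.8579 continue | (k=2,j=1): S=103.4000, (K−S)⁺=0.0000, hold=2.3063 ⇒ V=2.3063 continue | (k=2,j=2): S=141.8708, (K−S)⁺=0.0000, hold=0.1818 ⇒ V=0.1818 continue  boundary S*=-
step 1: (k=1,j=0): S=88.2743, (K−S)⁺=0.0000, hold=6.1009 ⇒ V=6.1009 continue | (k=1,j=1): S=121.1175, (K−S)⁺=0.0000, hold=1.2537 ⇒ V=1.2537 continue  boundary S*=-
step 0: (k=0,j=0): S=103.4000, (K−S)⁺=0.0000, hold=3.6915 ⇒ V=3.6915 continue  boundary S*=-

price = 3.6915
boundary = - - - - 54.9257 64.3372
tree:
3.6915
6.1009 1.2537
9.8579 2.3063 0.1818
15.4560 4.2184 0.3598 0.0000
23.2243 7.6640 0.7121 0.0000 0.0000
31.2590 13.8128 1.4092 0.0000 0.0000 0.0000
38.1184 23.2243 2.7888 0.0000 0.0000 0.0000 0.0000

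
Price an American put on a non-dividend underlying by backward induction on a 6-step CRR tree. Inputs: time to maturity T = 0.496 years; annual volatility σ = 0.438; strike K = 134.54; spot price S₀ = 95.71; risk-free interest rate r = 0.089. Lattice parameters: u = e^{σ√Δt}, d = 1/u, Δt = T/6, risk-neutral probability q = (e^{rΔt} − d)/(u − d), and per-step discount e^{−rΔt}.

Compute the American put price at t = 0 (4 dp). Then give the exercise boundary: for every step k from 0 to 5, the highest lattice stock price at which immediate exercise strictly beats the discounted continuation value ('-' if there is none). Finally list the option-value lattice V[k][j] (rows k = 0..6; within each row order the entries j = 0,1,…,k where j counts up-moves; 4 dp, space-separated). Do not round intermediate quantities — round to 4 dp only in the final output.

price = 38.9911
boundary = - 84.3850 95.7100 84.3850 95.7100 108.5549
tree:
38.9911
50.1550 28.3069
60.1399 38.8300 18.1108
68.9434 50.1550 27.1485 9.2619
76.7052 60.1399 38.8300 15.7664 2.8372
83.5485 68.9434 50.1550 25.9851 5.6913 0.0000
89.5822 76.7052 60.1399 38.8300 11.4164 0.0000 0.0000

Δt=0.08267  u=1.13421  d=0.88167  q=0.49780  discount=0.99267
step 6 (expiry): payoffs max(K−S,0) = 89.5822 76.7052 60.1399 38.8300 11.4164 0.0000 0.0000
step 5: (k=5,j=0): S=50.9915, (K−S)⁺=83.5485, hold=82.5623 ⇒ V=83.5485 exercise | (k=5,j=1): S=65.5966, (K−S)⁺=68.9434, hold=67.9572 ⇒ V=68.9434 exercise | (k=5,j=2): S=84.3850, (K−S)⁺=50.1550, hold=49.1688 ⇒ V=50.1550 exercise | (k=5,j=3): S=108.5549, (K−S)⁺=25.9851, hold=24.9989 ⇒ V=25.9851 exercise | (k=5,j=4): S=139.6475, (K−S)⁺=0.0000, hold=5.6913 ⇒ V=5.6913 continue | (k=5,j=5): S=179.6459, (K−S)⁺=0.0000, hold=0.0000 ⇒ V=0.0000 continue  boundary S*=108.5549
step 4: (k=4,j=0): S=57.8348, (K−S)⁺=76.7052, hold=75.7190 ⇒ V=76.7052 exercise | (k=4,j=1): S=74.4001, (K−S)⁺=60.1399, hold=59.1537 ⇒ V=60.1399 exercise | (k=4,j=2): S=95.7100, (K−S)⁺=38.8300, hold=37.8438 ⇒ V=38.8300 exercise | (k=4,j=3): S=123.1236, (K−S)⁺=11.4164, hold=15.7664 ⇒ V=15.7664 continue | (k=4,j=4): S=158.3891, (K−S)⁺=0.0000, hold=2.8372 ⇒ V=2.8372 continue  boundary S*=95.7100
step 3: (k=3,j=0): S=65.5966, (K−S)⁺=68.9434, hold=67.9572 ⇒ V=68.9434 exercise | (k=3,j=1): S=84.3850, (K−S)⁺=50.1550, hold=49.1688 ⇒ V=50.1550 exercise | (k=3,j=2): S=108.5549, (K−S)⁺=25.9851, hold=27.1485 ⇒ V=27.1485 continue | (k=3,j=3): S=139.6475, (K−S)⁺=0.0000, hold=9.2619 ⇒ V=9.2619 continue  boundary S*=84.3850
step 2: (k=2,j=0): S=74.4001, (K−S)⁺=60.1399, hold=59.1537 ⇒ V=60.1399 exercise | (k=2,j=1): S=95.7100, (K−S)⁺=38.8300, hold=38.4186 ⇒ V=38.8300 exercise | (k=2,j=2): S=123.1236, (K−S)⁺=11.4164, hold=18.1108 ⇒ V=18.1108 continue  boundary S*=95.7100
step 1: (k=1,j=0): S=84.3850, (K−S)⁺=50.1550, hold=49.1688 ⇒ V=50.1550 exercise | (k=1,j=1): S=108.5549, (K−S)⁺=25.9851, hold=28.3069 ⇒ V=28.3069 continue  boundary S*=84.3850
step 0: (k=0,j=0): S=95.7100, (K−S)⁺=38.8300, hold=38.9911 ⇒ V=38.9911 continue  boundary S*=-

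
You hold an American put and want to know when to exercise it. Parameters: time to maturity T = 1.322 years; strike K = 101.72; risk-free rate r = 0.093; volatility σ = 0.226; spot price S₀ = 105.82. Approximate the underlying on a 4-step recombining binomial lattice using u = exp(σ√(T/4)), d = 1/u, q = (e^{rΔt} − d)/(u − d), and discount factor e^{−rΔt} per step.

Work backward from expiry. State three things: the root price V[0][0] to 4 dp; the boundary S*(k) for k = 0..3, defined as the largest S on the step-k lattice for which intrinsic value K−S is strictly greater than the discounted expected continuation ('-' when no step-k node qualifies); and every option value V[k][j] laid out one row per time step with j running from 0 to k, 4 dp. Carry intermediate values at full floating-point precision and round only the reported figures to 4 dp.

params: Δt=0.33050 u=1.13874 d=0.87816 q=0.58735 e^(-rΔt)=0.96973
t_4 payoffs: 38.7891 20.1152 0.0000 0.0000 0.0000
t_3: node(3,0) S=71.6622 payoff=30.0578 vs cont=26.9789 → 30.0578 [stop]  node(3,1) S=92.9270 payoff=8.7930 vs cont=8.0493 → 8.7930 [stop]  node(3,2) S=120.5018 payoff=0.0000 vs cont=0.0000 → 0.0000 [wait]  node(3,3) S=156.2591 payoff=0.0000 vs cont=0.0000 → 0.0000 [wait]  ⇒ S*(3)=92.9270
t_2: node(2,0) S=81.6048 payoff=20.1152 vs cont=17.0362 → 20.1152 [stop]  node(2,1) S=105.8200 payoff=0.0000 vs cont=3.5186 → 3.5186 [wait]  node(2,2) S=137.2207 payoff=0.0000 vs cont=0.0000 → 0.0000 [wait]  ⇒ S*(2)=81.6048
t_1: node(1,0) S=92.9270 payoff=8.7930 vs cont=10.0534 → 10.0534 [wait]  node(1,1) S=120.5018 payoff=0.0000 vs cont=1.4080 → 1.4080 [wait]  ⇒ S*(1)=-
t_0: node(0,0) S=105.8200 payoff=0.0000 vs cont=4.8249 → 4.8249 [wait]  ⇒ S*(0)=-

price = 4.8249
boundary = - - 81.6048 92.9270
tree:
4.8249
10.0534 1.4080
20.1152 3.5186 0.0000
30.0578 8.7930 0.0000 0.0000
38.7891 20.1152 0.0000 0.0000 0.0000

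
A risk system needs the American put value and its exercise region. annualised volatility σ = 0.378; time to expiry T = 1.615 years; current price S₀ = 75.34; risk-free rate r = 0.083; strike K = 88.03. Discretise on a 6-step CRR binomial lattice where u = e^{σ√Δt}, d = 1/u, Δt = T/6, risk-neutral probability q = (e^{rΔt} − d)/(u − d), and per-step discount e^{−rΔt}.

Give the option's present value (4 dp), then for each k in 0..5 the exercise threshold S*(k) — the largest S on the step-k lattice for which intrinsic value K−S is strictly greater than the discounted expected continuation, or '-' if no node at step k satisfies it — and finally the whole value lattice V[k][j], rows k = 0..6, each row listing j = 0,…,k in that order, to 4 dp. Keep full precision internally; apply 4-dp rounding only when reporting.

price = 17.9469
boundary = - - 50.8962 61.9235 50.8962 61.9235
tree:
17.9469
26.3048 10.6616
37.1338 17.0011 5.0044
46.1973 26.1065 8.9508 1.4102
53.6469 37.1338 15.5844 2.9332 0.0000
59.7698 46.1973 26.1065 6.1011 0.0000 0.0000
64.8023 53.6469 37.1338 12.6900 0.0000 0.0000 0.0000

Δt=0.26917, u=1.21666, d=0.82192, q=0.50836, disc=e^(-rΔt)=0.97791
k=6 terminal: V=max(K-S,0) → 64.8023 53.6469 37.1338 12.6900 0.0000 0.0000 0.0000
k=5: j=0 S=28.2602 intr=59.7698 cont=57.8249 V=59.7698[EX]; j=1 S=41.8327 intr=46.1973 cont=44.2525 V=46.1973[EX]; j=2 S=61.9235 intr=26.1065 cont=24.1616 V=26.1065[EX]; j=3 S=91.6633 intr=0.0000 cont=6.1011 V=6.1011[hold]; j=4 S=135.6862 intr=0.0000 cont=0.0000 V=0.0000[hold]; j=5 S=200.8518 intr=0.0000 cont=0.0000 V=0.0000[hold]  S*(5)=61.9235
k=4: j=0 S=34.3831 intr=53.6469 cont=51.7020 V=53.6469[EX]; j=1 S=50.8962 intr=37.1338 cont=35.1889 V=37.1338[EX]; j=2 S=75.3400 intr=12.6900 cont=15.5844 V=15.5844[hold]; j=3 S=111.5233 intr=0.0000 cont=2.9332 V=2.9332[hold]; j=4 S=165.0843 intr=0.0000 cont=0.0000 V=0.0000[hold]  S*(4)=50.8962
k=3: j=0 S=41.8327 intr=46.1973 cont=44.2525 V=46.1973[EX]; j=1 S=61.9235 intr=26.1065 cont=25.6005 V=26.1065[EX]; j=2 S=91.6633 intr=0.0000 cont=8.9508 V=8.9508[hold]; j=3 S=135.6862 intr=0.0000 cont=1.4102 V=1.4102[hold]  S*(3)=61.9235
k=2: j=0 S=50.8962 intr=37.1338 cont=35.1889 V=37.1338[EX]; j=1 S=75.3400 intr=12.6900 cont=17.0011 V=17.0011[hold]; j=2 S=111.5233 intr=0.0000 cont=5.0044 V=5.0044[hold]  S*(2)=50.8962
k=1: j=0 S=61.9235 intr=26.1065 cont=26.3048 V=26.3048[hold]; j=1 S=91.6633 intr=0.0000 cont=10.6616 V=10.6616[hold]  S*(1)=-
k=0: j=0 S=75.3400 intr=12.6900 cont=17.9469 V=17.9469[hold]  S*(0)=-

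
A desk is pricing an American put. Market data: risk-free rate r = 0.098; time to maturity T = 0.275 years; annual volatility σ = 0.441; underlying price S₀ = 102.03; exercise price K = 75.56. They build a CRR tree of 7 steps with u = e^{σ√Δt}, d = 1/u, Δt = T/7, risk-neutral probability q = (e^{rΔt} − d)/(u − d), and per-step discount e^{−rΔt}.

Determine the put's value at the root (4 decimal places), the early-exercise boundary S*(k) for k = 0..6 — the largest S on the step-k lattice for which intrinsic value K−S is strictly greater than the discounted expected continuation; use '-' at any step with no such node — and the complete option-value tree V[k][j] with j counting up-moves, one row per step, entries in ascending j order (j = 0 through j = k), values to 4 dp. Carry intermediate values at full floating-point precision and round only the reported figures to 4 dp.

price = 0.6707
boundary = - - - - - - 60.3894
tree:
0.6707
1.2000 0.1471
2.1146 0.2954 0.0000
3.6534 0.5932 0.0000 0.0000
6.1455 1.1915 0.0000 0.0000 0.0000
9.9483 2.3932 0.0000 0.0000 0.0000 0.0000
15.1706 4.8068 0.0000 0.0000 0.0000 0.0000 0.0000
20.2251 9.6545 0.0000 0.0000 0.0000 0.0000 0.0000 0.0000

Δt=0.03929, u=1.09134, d=0.91630, q=0.50020, disc=e^(-rΔt)=0.99616
k=7 terminal: V=max(K-S,0) → 20.2251 9.6545 0.0000 0.0000 0.0000 0.0000 0.0000 0.0000
k=6: j=0 S=60.3894 intr=15.1706 cont=14.8803 V=15.1706[EX]; j=1 S=71.9255 intr=3.6345 cont=4.8068 V=4.8068[hold]; j=2 S=85.6654 intr=0.0000 cont=0.0000 V=0.0000[hold]; j=3 S=102.0300 intr=0.0000 cont=0.0000 V=0.0000[hold]; j=4 S=121.5207 intr=0.0000 cont=0.0000 V=0.0000[hold]; j=5 S=144.7347 intr=0.0000 cont=0.0000 V=0.0000[hold]; j=6 S=172.3833 intr=0.0000 cont=0.0000 V=0.0000[hold]  S*(6)=60.3894
k=5: j=0 S=65.9055 intr=9.6545 cont=9.9483 V=9.9483[hold]; j=1 S=78.4954 intr=0.0000 cont=2.3932 V=2.3932[hold]; j=2 S=93.4903 intr=0.0000 cont=0.0000 V=0.0000[hold]; j=3 S=111.3497 intr=0.0000 cont=0.0000 V=0.0000[hold]; j=4 S=132.6208 intr=0.0000 cont=0.0000 V=0.0000[hold]; j=5 S=157.9552 intr=0.0000 cont=0.0000 V=0.0000[hold]  S*(5)=-
k=4: j=0 S=71.9255 intr=3.6345 cont=6.1455 V=6.1455[hold]; j=1 S=85.6654 intr=0.0000 cont=1.1915 V=1.1915[hold]; j=2 S=102.0300 intr=0.0000 cont=0.0000 V=0.0000[hold]; j=3 S=121.5207 intr=0.0000 cont=0.0000 V=0.0000[hold]; j=4 S=144.7347 intr=0.0000 cont=0.0000 V=0.0000[hold]  S*(4)=-
k=3: j=0 S=78.4954 intr=0.0000 cont=3.6534 V=3.6534[hold]; j=1 S=93.4903 intr=0.0000 cont=0.5932 V=0.5932[hold]; j=2 S=111.3497 intr=0.0000 cont=0.0000 V=0.0000[hold]; j=3 S=132.6208 intr=0.0000 cont=0.0000 V=0.0000[hold]  S*(3)=-
k=2: j=0 S=85.6654 intr=0.0000 cont=2.1146 V=2.1146[hold]; j=1 S=102.0300 intr=0.0000 cont=0.2954 V=0.2954[hold]; j=2 S=121.5207 intr=0.0000 cont=0.0000 V=0.0000[hold]  S*(2)=-
k=1: j=0 S=93.4903 intr=0.0000 cont=1.2000 V=1.2000[hold]; j=1 S=111.3497 intr=0.0000 cont=0.1471 V=0.1471[hold]  S*(1)=-
k=0: j=0 S=102.0300 intr=0.0000 cont=0.6707 V=0.6707[hold]  S*(0)=-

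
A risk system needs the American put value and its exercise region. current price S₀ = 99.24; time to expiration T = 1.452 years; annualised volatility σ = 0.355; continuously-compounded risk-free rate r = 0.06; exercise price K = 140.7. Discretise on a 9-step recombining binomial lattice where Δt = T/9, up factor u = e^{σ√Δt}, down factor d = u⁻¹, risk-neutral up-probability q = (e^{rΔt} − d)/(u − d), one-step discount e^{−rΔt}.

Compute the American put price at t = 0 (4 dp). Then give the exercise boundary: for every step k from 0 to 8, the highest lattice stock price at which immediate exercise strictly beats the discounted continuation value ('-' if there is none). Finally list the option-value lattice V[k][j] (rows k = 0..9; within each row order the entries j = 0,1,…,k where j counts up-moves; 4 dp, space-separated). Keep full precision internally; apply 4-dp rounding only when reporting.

Δt=0.16133  u=1.15326  d=0.86711  q=0.49841  discount=0.99037
step 9 (expiry): payoffs max(K−S,0) = 113.1989 104.1234 92.0531 75.9994 54.6481 26.2507 0.0000 0.0000 0.0000 0.0000
step 8: (k=8,j=0): S=31.7159, (K−S)⁺=108.9841, hold=107.6287 ⇒ V=108.9841 exercise | (k=8,j=1): S=42.1822, (K−S)⁺=98.5178, hold=97.1624 ⇒ V=98.5178 exercise | (k=8,j=2): S=56.1024, (K−S)⁺=84.5976, hold=83.2421 ⇒ V=84.5976 exercise | (k=8,j=3): S=74.6164, (K−S)⁺=66.0836, hold=64.7282 ⇒ V=66.0836 exercise | (k=8,j=4): S=99.2400, (K−S)⁺=41.4600, hold=40.1046 ⇒ V=41.4600 exercise | (k=8,j=5): S=131.9895, (K−S)⁺=8.7105, hold=13.0404 ⇒ V=13.0404 continue | (k=8,j=6): S=175.5463, (K−S)⁺=0.0000, hold=0.0000 ⇒ V=0.0000 continue | (k=8,j=7): S=233.4771, (K−S)⁺=0.0000, hold=0.0000 ⇒ V=0.0000 continue | (k=8,j=8): S=310.5251, (K−S)⁺=0.0000, hold=0.0000 ⇒ V=0.0000 continue  boundary S*=99.2400
step 7: (k=7,j=0): S=36.5766, (K−S)⁺=104.1234, hold=102.7680 ⇒ V=104.1234 exercise | (k=7,j=1): S=48.6469, (K−S)⁺=92.0531, hold=90.6977 ⇒ V=92.0531 exercise | (k=7,j=2): S=64.7006, (K−S)⁺=75.9994, hold=74.6440 ⇒ V=75.9994 exercise | (k=7,j=3): S=86.0519, (K−S)⁺=54.6481, hold=53.2927 ⇒ V=54.6481 exercise | (k=7,j=4): S=114.4493, (K−S)⁺=26.2507, hold=27.0326 ⇒ V=27.0326 continue | (k=7,j=5): S=152.2178, (K−S)⁺=0.0000, hold=6.4780 ⇒ V=6.4780 continue | (k=7,j=6): S=202.4501, (K−S)⁺=0.0000, hold=0.0000 ⇒ V=0.0000 continue | (k=7,j=7): S=269.2591, (K−S)⁺=0.0000, hold=0.0000 ⇒ V=0.0000 continue  boundary S*=86.0519
step 6: (k=6,j=0): S=42.1822, (K−S)⁺=98.5178, hold=97.1624 ⇒ V=98.5178 exercise | (k=6,j=1): S=56.1024, (K−S)⁺=84.5976, hold=83.2421 ⇒ V=84.5976 exercise | (k=6,j=2): S=74.6164, (K−S)⁺=66.0836, hold=64.7282 ⇒ V=66.0836 exercise | (k=6,j=3): S=99.2400, (K−S)⁺=41.4600, hold=40.4905 ⇒ V=41.4600 exercise | (k=6,j=4): S=131.9895, (K−S)⁺=8.7105, hold=16.6263 ⇒ V=16.6263 continue | (k=6,j=5): S=175.5463, (K−S)⁺=0.0000, hold=3.2180 ⇒ V=3.2180 continue | (k=6,j=6): S=233.4771, (K−S)⁺=0.0000, hold=0.0000 ⇒ V=0.0000 continue  boundary S*=99.2400
step 5: (k=5,j=0): S=48.6469, (K−S)⁺=92.0531, hold=90.6977 ⇒ V=92.0531 exercise | (k=5,j=1): S=64.7006, (K−S)⁺=75.9994, hold=74.6440 ⇒ V=75.9994 exercise | (k=5,j=2): S=86.0519, (K−S)⁺=54.6481, hold=53.2927 ⇒ V=54.6481 exercise | (k=5,j=3): S=114.4493, (K−S)⁺=26.2507, hold=28.8026 ⇒ V=28.8026 continue | (k=5,j=4): S=152.2178, (K−S)⁺=0.0000, hold=9.8478 ⇒ V=9.8478 continue | (k=5,j=5): S=202.4501, (K−S)⁺=0.0000, hold=1.5986 ⇒ V=1.5986 continue  boundary S*=86.0519
step 4: (k=4,j=0): S=56.1024, (K−S)⁺=84.5976, hold=83.2421 ⇒ V=84.5976 exercise | (k=4,j=1): S=74.6164, (K−S)⁺=66.0836, hold=64.7282 ⇒ V=66.0836 exercise | (k=4,j=2): S=99.2400, (K−S)⁺=41.4600, hold=41.3642 ⇒ V=41.4600 exercise | (k=4,j=3): S=131.9895, (K−S)⁺=8.7105, hold=19.1689 ⇒ V=19.1689 continue | (k=4,j=4): S=175.5463, (K−S)⁺=0.0000, hold=5.6811 ⇒ V=5.6811 continue  boundary S*=99.2400
step 3: (k=3,j=0): S=64.7006, (K−S)⁺=75.9994, hold=74.6440 ⇒ V=75.9994 exercise | (k=3,j=1): S=86.0519, (K−S)⁺=54.6481, hold=53.2927 ⇒ V=54.6481 exercise | (k=3,j=2): S=114.4493, (K−S)⁺=26.2507, hold=30.0576 ⇒ V=30.0576 continue | (k=3,j=3): S=152.2178, (K−S)⁺=0.0000, hold=12.3266 ⇒ V=12.3266 continue  boundary S*=86.0519
step 2: (k=2,j=0): S=74.6164, (K−S)⁺=66.0836, hold=64.7282 ⇒ V=66.0836 exercise | (k=2,j=1): S=99.2400, (K−S)⁺=41.4600, hold=41.9837 ⇒ V=41.9837 continue | (k=2,j=2): S=131.9895, (K−S)⁺=8.7105, hold=21.0160 ⇒ V=21.0160 continue  boundary S*=74.6164
step 1: (k=1,j=0): S=86.0519, (K−S)⁺=54.6481, hold=53.5512 ⇒ V=54.6481 exercise | (k=1,j=1): S=114.4493, (K−S)⁺=26.2507, hold=31.2295 ⇒ V=31.2295 continue  boundary S*=86.0519
step 0: (k=0,j=0): S=99.2400, (K−S)⁺=41.4600, hold=42.5621 ⇒ V=42.5621 continue  boundary S*=-

price = 42.5621
boundary = - 86.0519 74.6164 86.0519 99.2400 86.0519 99.2400 86.0519 99.2400
tree:
42.5621
54.6481 31.2295
66.0836 41.9837 21.0160
75.9994 54.6481 30.0576 12.3266
84.5976 66.0836 41.4600 19.1689 5.6811
92.0531 75.9994 54.6481 28.8026 9.8478 1.5986
98.5178 84.5976 66.0836 41.4600 16.6263 3.2180 0.0000
104.1234 92.0531 75.9994 54.6481 27.0326 6.4780 0.0000 0.0000
108.9841 98.5178 84.5976 66.0836 41.4600 13.0404 0.0000 0.0000 0.0000
113.1989 104.1234 92.0531 75.9994 54.6481 26.2507 0.0000 0.0000 0.0000 0.0000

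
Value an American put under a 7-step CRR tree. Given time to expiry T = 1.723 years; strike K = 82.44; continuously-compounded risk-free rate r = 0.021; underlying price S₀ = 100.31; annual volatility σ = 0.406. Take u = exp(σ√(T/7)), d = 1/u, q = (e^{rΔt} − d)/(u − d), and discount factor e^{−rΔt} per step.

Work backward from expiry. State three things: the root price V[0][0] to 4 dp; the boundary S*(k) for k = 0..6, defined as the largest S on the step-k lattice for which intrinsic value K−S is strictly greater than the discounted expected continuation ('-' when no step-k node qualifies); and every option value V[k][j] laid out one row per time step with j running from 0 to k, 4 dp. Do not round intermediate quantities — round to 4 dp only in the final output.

price = 9.9607
boundary = - - - - 44.8155 54.8160 67.0481
tree:
9.9607
14.6312 4.6464
20.8655 7.5526 1.3223
28.6775 12.0236 2.4430 0.0352
37.6245 18.6047 4.5128 0.0658 0.0000
45.8005 27.6240 8.3350 0.1230 0.0000 0.0000
52.4850 37.6245 15.3919 0.2301 0.0000 0.0000 0.0000
57.9499 45.8005 27.6240 0.4303 0.0000 0.0000 0.0000 0.0000

params: Δt=0.24614 u=1.22315 d=0.81756 q=0.46259 e^(-rΔt)=0.99484
t_7 payoffs: 57.9499 45.8005 27.6240 0.4303 0.0000 0.0000 0.0000 0.0000
t_6: node(6,0) S=29.9550 payoff=52.4850 vs cont=52.0599 → 52.4850 [stop]  node(6,1) S=44.8155 payoff=37.6245 vs cont=37.1995 → 37.6245 [stop]  node(6,2) S=67.0481 payoff=15.3919 vs cont=14.9669 → 15.3919 [stop]  node(6,3) S=100.3100 payoff=0.0000 vs cont=0.2301 → 0.2301 [wait]  node(6,4) S=150.0729 payoff=0.0000 vs cont=0.0000 → 0.0000 [wait]  node(6,5) S=224.5228 payoff=0.0000 vs cont=0.0000 → 0.0000 [wait]  node(6,6) S=335.9065 payoff=0.0000 vs cont=0.0000 → 0.0000 [wait]  ⇒ S*(6)=67.0481
t_5: node(5,0) S=36.6395 payoff=45.8005 vs cont=45.3755 → 45.8005 [stop]  node(5,1) S=54.8160 payoff=27.6240 vs cont=27.1990 → 27.6240 [stop]  node(5,2) S=82.0097 payoff=0.4303 vs cont=8.3350 → 8.3350 [wait]  node(5,3) S=122.6940 payoff=0.0000 vs cont=0.1230 → 0.1230 [wait]  node(5,4) S=183.5614 payoff=0.0000 vs cont=0.0000 → 0.0000 [wait]  node(5,5) S=274.6246 payoff=0.0000 vs cont=0.0000 → 0.0000 [wait]  ⇒ S*(5)=54.8160
t_4: node(4,0) S=44.8155 payoff=37.6245 vs cont=37.1995 → 37.6245 [stop]  node(4,1) S=67.0481 payoff=15.3919 vs cont=18.6047 → 18.6047 [wait]  node(4,2) S=100.3100 payoff=0.0000 vs cont=4.5128 → 4.5128 [wait]  node(4,3) S=150.0729 payoff=0.0000 vs cont=0.0658 → 0.0658 [wait]  node(4,4) S=224.5228 payoff=0.0000 vs cont=0.0000 → 0.0000 [wait]  ⇒ S*(4)=44.8155
t_3: node(3,0) S=54.8160 payoff=27.6240 vs cont=28.6775 → 28.6775 [wait]  node(3,1) S=82.0097 payoff=0.4303 vs cont=12.0236 → 12.0236 [wait]  node(3,2) S=122.6940 payoff=0.0000 vs cont=2.4430 → 2.4430 [wait]  node(3,3) S=183.5614 payoff=0.0000 vs cont=0.0352 → 0.0352 [wait]  ⇒ S*(3)=-
t_2: node(2,0) S=67.0481 payoff=15.3919 vs cont=20.8655 → 20.8655 [wait]  node(2,1) S=100.3100 payoff=0.0000 vs cont=7.5526 → 7.5526 [wait]  node(2,2) S=150.0729 payoff=0.0000 vs cont=1.3223 → 1.3223 [wait]  ⇒ S*(2)=-
t_1: node(1,0) S=82.0097 payoff=0.4303 vs cont=14.6312 → 14.6312 [wait]  node(1,1) S=122.6940 payoff=0.0000 vs cont=4.6464 → 4.6464 [wait]  ⇒ S*(1)=-
t_0: node(0,0) S=100.3100 payoff=0.0000 vs cont=9.9607 → 9.9607 [wait]  ⇒ S*(0)=-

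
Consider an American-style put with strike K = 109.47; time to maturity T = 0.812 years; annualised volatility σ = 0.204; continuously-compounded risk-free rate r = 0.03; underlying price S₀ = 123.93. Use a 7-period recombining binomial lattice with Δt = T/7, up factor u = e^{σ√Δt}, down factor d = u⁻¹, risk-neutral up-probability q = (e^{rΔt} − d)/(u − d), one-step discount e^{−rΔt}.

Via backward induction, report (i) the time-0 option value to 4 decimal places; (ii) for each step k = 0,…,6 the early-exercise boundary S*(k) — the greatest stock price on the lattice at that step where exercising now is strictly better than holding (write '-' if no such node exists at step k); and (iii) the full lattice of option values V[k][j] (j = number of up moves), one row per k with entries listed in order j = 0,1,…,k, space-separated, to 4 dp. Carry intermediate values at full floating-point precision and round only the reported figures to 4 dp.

price = 2.7113
boundary = - - - - - 87.5594 93.8593
tree:
2.7113
4.4124 1.0803
6.9908 1.9425 0.2517
10.7121 3.4305 0.5131 0.0000
15.7360 5.9142 1.0458 0.0000 0.0000
21.9106 9.8568 2.1318 0.0000 0.0000 0.0000
27.7877 15.6107 4.3453 0.0000 0.0000 0.0000 0.0000
33.2703 21.9106 8.8574 0.0000 0.0000 0.0000 0.0000 0.0000

Δt=0.11600, u=1.07195, d=0.93288, q=0.50770, disc=e^(-rΔt)=0.99653
k=7 terminal: V=max(K-S,0) → 33.2703 21.9106 8.8574 0.0000 0.0000 0.0000 0.0000 0.0000
k=6: j=0 S=81.6823 intr=27.7877 cont=27.4074 V=27.7877[EX]; j=1 S=93.8593 intr=15.6107 cont=15.2304 V=15.6107[EX]; j=2 S=107.8517 intr=1.6183 cont=4.3453 V=4.3453[hold]; j=3 S=123.9300 intr=0.0000 cont=0.0000 V=0.0000[hold]; j=4 S=142.4052 intr=0.0000 cont=0.0000 V=0.0000[hold]; j=5 S=163.6347 intr=0.0000 cont=0.0000 V=0.0000[hold]; j=6 S=188.0290 intr=0.0000 cont=0.0000 V=0.0000[hold]  S*(6)=93.8593
k=5: j=0 S=87.5594 intr=21.9106 cont=21.5303 V=21.9106[EX]; j=1 S=100.6126 intr=8.8574 cont=9.8568 V=9.8568[hold]; j=2 S=115.6117 intr=0.0000 cont=2.1318 V=2.1318[hold]; j=3 S=132.8468 intr=0.0000 cont=0.0000 V=0.0000[hold]; j=4 S=152.6514 intr=0.0000 cont=0.0000 V=0.0000[hold]; j=5 S=175.4083 intr=0.0000 cont=0.0000 V=0.0000[hold]  S*(5)=87.5594
k=4: j=0 S=93.8593 intr=15.6107 cont=15.7360 V=15.7360[hold]; j=1 S=107.8517 intr=1.6183 cont=5.9142 V=5.9142[hold]; j=2 S=123.9300 intr=0.0000 cont=1.0458 V=1.0458[hold]; j=3 S=142.4052 intr=0.0000 cont=0.0000 V=0.0000[hold]; j=4 S=163.6347 intr=0.0000 cont=0.0000 V=0.0000[hold]  S*(4)=-
k=3: j=0 S=100.6126 intr=8.8574 cont=10.7121 V=10.7121[hold]; j=1 S=115.6117 intr=0.0000 cont=3.4305 V=3.4305[hold]; j=2 S=132.8468 intr=0.0000 cont=0.5131 V=0.5131[hold]; j=3 S=152.6514 intr=0.0000 cont=0.0000 V=0.0000[hold]  S*(3)=-
k=2: j=0 S=107.8517 intr=1.6183 cont=6.9908 V=6.9908[hold]; j=1 S=123.9300 intr=0.0000 cont=1.9425 V=1.9425[hold]; j=2 S=142.4052 intr=0.0000 cont=0.2517 V=0.2517[hold]  S*(2)=-
k=1: j=0 S=115.6117 intr=0.0000 cont=4.4124 V=4.4124[hold]; j=1 S=132.8468 intr=0.0000 cont=1.0803 V=1.0803[hold]  S*(1)=-
k=0: j=0 S=123.9300 intr=0.0000 cont=2.7113 V=2.7113[hold]  S*(0)=-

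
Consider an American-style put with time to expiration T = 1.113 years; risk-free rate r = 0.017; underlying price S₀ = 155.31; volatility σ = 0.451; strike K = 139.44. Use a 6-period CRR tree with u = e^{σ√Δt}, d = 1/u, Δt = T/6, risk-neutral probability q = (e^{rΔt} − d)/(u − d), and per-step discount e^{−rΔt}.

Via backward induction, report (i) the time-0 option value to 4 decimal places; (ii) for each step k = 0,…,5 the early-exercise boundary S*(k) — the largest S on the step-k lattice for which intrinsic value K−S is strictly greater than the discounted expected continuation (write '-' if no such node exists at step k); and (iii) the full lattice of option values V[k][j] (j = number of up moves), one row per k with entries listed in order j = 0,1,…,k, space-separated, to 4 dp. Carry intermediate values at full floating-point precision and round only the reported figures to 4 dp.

Δt=0.18550, u=1.21439, d=0.82346, q=0.45967, disc=e^(-rΔt)=0.99685
k=6 terminal: V=max(K-S,0) → 91.0179 68.0295 34.1273 0.0000 0.0000 0.0000 0.0000
k=5: j=0 S=58.8035 intr=80.6365 cont=80.1975 V=80.6365[EX]; j=1 S=86.7205 intr=52.7195 cont=52.2805 V=52.7195[EX]; j=2 S=127.8910 intr=11.5490 cont=18.3819 V=18.3819[hold]; j=3 S=188.6074 intr=0.0000 cont=0.0000 V=0.0000[hold]; j=4 S=278.1488 intr=0.0000 cont=0.0000 V=0.0000[hold]; j=5 S=410.2001 intr=0.0000 cont=0.0000 V=0.0000[hold]  S*(5)=86.7205
k=4: j=0 S=71.4105 intr=68.0295 cont=67.5904 V=68.0295[EX]; j=1 S=105.3127 intr=34.1273 cont=36.8193 V=36.8193[hold]; j=2 S=155.3100 intr=0.0000 cont=9.9010 V=9.9010[hold]; j=3 S=229.0435 intr=0.0000 cont=0.0000 V=0.0000[hold]; j=4 S=337.7820 intr=0.0000 cont=0.0000 V=0.0000[hold]  S*(4)=71.4105
k=3: j=0 S=86.7205 intr=52.7195 cont=53.5140 V=53.5140[hold]; j=1 S=127.8910 intr=11.5490 cont=24.3688 V=24.3688[hold]; j=2 S=188.6074 intr=0.0000 cont=5.3330 V=5.3330[hold]; j=3 S=278.1488 intr=0.0000 cont=0.0000 V=0.0000[hold]  S*(3)=-
k=2: j=0 S=105.3127 intr=34.1273 cont=39.9905 V=39.9905[hold]; j=1 S=155.3100 intr=0.0000 cont=15.5694 V=15.5694[hold]; j=2 S=229.0435 intr=0.0000 cont=2.8725 V=2.8725[hold]  S*(2)=-
k=1: j=0 S=127.8910 intr=11.5490 cont=28.6743 V=28.6743[hold]; j=1 S=188.6074 intr=0.0000 cont=9.7024 V=9.7024[hold]  S*(1)=-
k=0: j=0 S=155.3100 intr=0.0000 cont=19.8906 V=19.8906[hold]  S*(0)=-

price = 19.8906
boundary = - - - - 71.4105 86.7205
tree:
19.8906
28.6743 9.7024
39.9905 15.5694 2.8725
53.5140 24.3688 5.3330 0.0000
68.0295 36.8193 9.9010 0.0000 0.0000
80.6365 52.7195 18.3819 0.0000 0.0000 0.0000
91.0179 68.0295 34.1273 0.0000 0.0000 0.0000 0.0000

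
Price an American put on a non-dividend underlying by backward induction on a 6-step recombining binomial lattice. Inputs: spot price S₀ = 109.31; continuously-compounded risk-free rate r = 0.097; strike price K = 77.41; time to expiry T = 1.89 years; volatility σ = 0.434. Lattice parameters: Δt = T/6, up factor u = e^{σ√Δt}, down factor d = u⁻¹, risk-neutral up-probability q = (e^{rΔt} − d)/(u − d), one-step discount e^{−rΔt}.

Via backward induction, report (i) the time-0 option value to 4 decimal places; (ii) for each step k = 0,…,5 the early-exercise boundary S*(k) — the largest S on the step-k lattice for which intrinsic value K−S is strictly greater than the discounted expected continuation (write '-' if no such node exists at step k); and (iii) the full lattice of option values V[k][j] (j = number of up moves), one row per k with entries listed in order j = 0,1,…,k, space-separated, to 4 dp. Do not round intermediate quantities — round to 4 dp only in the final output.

price = 5.9361
boundary = - - - 52.6382 41.2586 52.6382
tree:
5.9361
9.8500 2.4272
15.8993 4.4682 0.5560
24.7718 8.0958 1.1522 0.0000
36.1514 14.3653 2.3877 0.0000 0.0000
45.0709 24.7718 4.9480 0.0000 0.0000 0.0000
52.0621 36.1514 10.2536 0.0000 0.0000 0.0000 0.0000

Δt=0.31500  u=1.27581  d=0.78382  q=0.50247  discount=0.96991
step 6 (expiry): payoffs max(K−S,0) = 52.0621 36.1514 10.2536 0.0000 0.0000 0.0000 0.0000
step 5: (k=5,j=0): S=32.3391, (K−S)⁺=45.0709, hold=42.7414 ⇒ V=45.0709 exercise | (k=5,j=1): S=52.6382, (K−S)⁺=24.7718, hold=22.4423 ⇒ V=24.7718 exercise | (k=5,j=2): S=85.6788, (K−S)⁺=0.0000, hold=4.9480 ⇒ V=4.9480 continue | (k=5,j=3): S=139.4589, (K−S)⁺=0.0000, hold=0.0000 ⇒ V=0.0000 continue | (k=5,j=4): S=226.9963, (K−S)⁺=0.0000, hold=0.0000 ⇒ V=0.0000 continue | (k=5,j=5): S=369.4803, (K−S)⁺=0.0000, hold=0.0000 ⇒ V=0.0000 continue  boundary S*=52.6382
step 4: (k=4,j=0): S=41.2586, (K−S)⁺=36.1514, hold=33.8219 ⇒ V=36.1514 exercise | (k=4,j=1): S=67.1564, (K−S)⁺=10.2536, hold=14.3653 ⇒ V=14.3653 continue | (k=4,j=2): S=109.3100, (K−S)⁺=0.0000, hold=2.3877 ⇒ V=2.3877 continue | (k=4,j=3): S=177.9231, (K−S)⁺=0.0000, hold=0.0000 ⇒ V=0.0000 continue | (k=4,j=4): S=289.6043, (K−S)⁺=0.0000, hold=0.0000 ⇒ V=0.0000 continue  boundary S*=41.2586
step 3: (k=3,j=0): S=52.6382, (K−S)⁺=24.7718, hold=24.4461 ⇒ V=24.7718 exercise | (k=3,j=1): S=85.6788, (K−S)⁺=0.0000, hold=8.0958 ⇒ V=8.0958 continue | (k=3,j=2): S=139.4589, (K−S)⁺=0.0000, hold=1.1522 ⇒ V=1.1522 continue | (k=3,j=3): S=226.9963, (K−S)⁺=0.0000, hold=0.0000 ⇒ V=0.0000 continue  boundary S*=52.6382
step 2: (k=2,j=0): S=67.1564, (K−S)⁺=10.2536, hold=15.8993 ⇒ V=15.8993 continue | (k=2,j=1): S=109.3100, (K−S)⁺=0.0000, hold=4.4682 ⇒ V=4.4682 continue | (k=2,j=2): S=177.9231, (K−S)⁺=0.0000, hold=0.5560 ⇒ V=0.5560 continue  boundary S*=-
step 1: (k=1,j=0): S=85.6788, (K−S)⁺=0.0000, hold=9.8500 ⇒ V=9.8500 continue | (k=1,j=1): S=139.4589, (K−S)⁺=0.0000, hold=2.4272 ⇒ V=2.4272 continue  boundary S*=-
step 0: (k=0,j=0): S=109.3100, (K−S)⁺=0.0000, hold=5.9361 ⇒ V=5.9361 continue  boundary S*=-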